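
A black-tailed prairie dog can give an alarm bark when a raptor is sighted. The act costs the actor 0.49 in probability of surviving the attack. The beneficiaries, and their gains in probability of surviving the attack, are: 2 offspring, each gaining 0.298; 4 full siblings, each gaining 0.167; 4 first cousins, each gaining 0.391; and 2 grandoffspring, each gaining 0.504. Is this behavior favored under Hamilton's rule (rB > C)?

Hamilton's rule: the trait is favored when the sum of r·B over every recipient exceeds the actor's cost C.
r to an offspring = 0.5 (one parent–offspring link: r = (1/2)^1 = 1/2).
r to a full sibling = 1/2 (full sibs share both parents — two paths of length 2: r = 2·(1/2)^2 = 1/2).
r to a first cousin = 0.125 (first cousins share one grandparent pair — two paths of length 4: r = 2·(1/2)^4 = 1/8).
r to a grandoffspring = 0.25 (two parent–offspring links: r = (1/2)^2 = 1/4).
Summing one r·B term per recipient: 2·0.5·0.298 + 4·0.5·0.167 + 4·0.125·0.391 + 2·0.25·0.504 = 1.0795.
1.0795 > 0.49: the indirect benefit exceeds the cost.

Yes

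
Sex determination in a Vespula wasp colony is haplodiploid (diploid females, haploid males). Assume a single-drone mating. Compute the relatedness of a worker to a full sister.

Haplodiploid full sisters inherit their father's entire haploid genome identically (contributing 1/2) and on average half of their mother's contribution (1/2 · 1/2 = 1/4); r = 1/2 + 1/4 = 3/4.

0.75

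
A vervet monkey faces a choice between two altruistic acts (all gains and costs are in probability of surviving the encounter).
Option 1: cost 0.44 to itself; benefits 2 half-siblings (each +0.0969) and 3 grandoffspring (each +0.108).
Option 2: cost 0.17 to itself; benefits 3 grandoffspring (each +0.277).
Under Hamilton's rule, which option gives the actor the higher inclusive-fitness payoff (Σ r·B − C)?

Option 1: r to a half-sibling = 0.25.
Option 1: r to a grandoffspring = 0.25.
Option 1: Σ r·B − C = (2·0.25·0.0969 + 3·0.25·0.108) − 0.44 = -0.31055.
Option 2: r to a grandoffspring = 0.25.
Option 2: Σ r·B − C = (3·0.25·0.277) − 0.17 = 0.03775.
Option 2 has the higher net inclusive-fitness payoff.

Option 2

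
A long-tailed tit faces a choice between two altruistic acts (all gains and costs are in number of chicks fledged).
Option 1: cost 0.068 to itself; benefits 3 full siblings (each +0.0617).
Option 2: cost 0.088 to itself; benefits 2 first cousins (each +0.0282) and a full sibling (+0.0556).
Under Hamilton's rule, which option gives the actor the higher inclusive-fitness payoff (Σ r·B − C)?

Option 1

Option 1: r to a full sibling = 0.5.
Option 1: Σ r·B − C = (3·0.5·0.0617) − 0.068 = 0.02455.
Option 2: r to a first cousin = 0.125.
Option 2: r to a full sibling = 0.5.
Option 2: Σ r·B − C = (2·0.125·0.0282 + 1·0.5·0.0556) − 0.088 = -0.05315.
Option 1 has the higher net inclusive-fitness payoff.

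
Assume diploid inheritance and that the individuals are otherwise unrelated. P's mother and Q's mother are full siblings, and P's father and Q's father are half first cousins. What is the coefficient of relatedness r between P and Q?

0.140625

Wright's path rule: contributions from independent ancestry routes add.
P and Q are related in two ways: first cousins through their mothers (r = 1/8) and half second cousins through their fathers (r = 1/64).
r = 1/8 + 1/64 = 0.140625.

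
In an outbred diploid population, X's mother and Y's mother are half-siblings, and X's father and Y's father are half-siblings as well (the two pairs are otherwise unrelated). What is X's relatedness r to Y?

0.125

Independent pedigree routes through distinct common ancestors add.
X and Y are related in two ways: half first cousins through their mothers (r = 1/16) and half first cousins through their fathers (r = 1/16).
r = 1/16 + 1/16 = 0.125.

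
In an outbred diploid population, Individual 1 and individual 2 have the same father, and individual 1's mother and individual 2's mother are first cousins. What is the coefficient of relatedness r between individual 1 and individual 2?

With two independent routes of shared ancestry, r is the sum of the two contributions.
Individual 1 and individual 2 are related in two ways: half-sibs through their shared father (r = 1/4) and second cousins through their mothers (r = 1/32).
r = 1/4 + 1/32 = 0.28125.

0.28125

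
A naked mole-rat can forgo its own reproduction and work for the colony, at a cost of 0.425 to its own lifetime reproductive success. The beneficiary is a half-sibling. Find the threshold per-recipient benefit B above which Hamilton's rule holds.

1.7

r to a half-sibling = 1/4 (half-sibs share one parent — one path of length 2: r = (1/2)^2 = 1/4).
Hamilton's rule with n recipients of equal r: n·r·B > C, so B > C/(n·r) = 0.425/(1·0.25) = 1.7.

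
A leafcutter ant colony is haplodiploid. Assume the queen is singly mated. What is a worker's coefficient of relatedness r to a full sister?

Haplodiploid full sisters inherit their father's entire haploid genome identically (contributing 1/2) and on average half of their mother's contribution (1/2 · 1/2 = 1/4); r = 1/2 + 1/4 = 3/4.

0.75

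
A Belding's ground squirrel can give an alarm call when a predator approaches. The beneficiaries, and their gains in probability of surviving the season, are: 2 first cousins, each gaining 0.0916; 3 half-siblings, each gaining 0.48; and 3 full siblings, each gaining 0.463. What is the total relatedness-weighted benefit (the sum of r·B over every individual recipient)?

r to a first cousin = 1/8 (first cousins share one grandparent pair — two paths of length 4: r = 2·(1/2)^4 = 1/8).
r to a half-sibling = 0.25 (half-sibs share one parent — one path of length 2: r = (1/2)^2 = 1/4).
r to a full sibling = 1/2 (full sibs share both parents — two paths of length 2: r = 2·(1/2)^2 = 1/2).
Summing one r·B term per recipient: 2·0.125·0.0916 + 3·0.25·0.48 + 3·0.5·0.463 = 1.0774.

1.0774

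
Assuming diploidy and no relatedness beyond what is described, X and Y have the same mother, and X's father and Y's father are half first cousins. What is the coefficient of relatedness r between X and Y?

0.265625

Independent pedigree routes through distinct common ancestors add.
X and Y are related in two ways: half-sibs through their shared mother (r = 1/4) and half second cousins through their fathers (r = 1/64).
r = 1/4 + 1/64 = 17/64 = 0.265625.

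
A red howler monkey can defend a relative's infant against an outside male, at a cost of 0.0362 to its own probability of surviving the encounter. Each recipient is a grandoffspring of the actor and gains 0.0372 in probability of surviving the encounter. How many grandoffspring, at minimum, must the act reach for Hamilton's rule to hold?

4

r to a grandoffspring = 1/4 (two parent–offspring links: r = (1/2)^2 = 1/4).
Hamilton's rule: n·r·B > C  ⇒  n > C/(r·B) = 0.0362/(0.25·0.0372) = 3.892.
The smallest integer exceeding 3.892 is 4.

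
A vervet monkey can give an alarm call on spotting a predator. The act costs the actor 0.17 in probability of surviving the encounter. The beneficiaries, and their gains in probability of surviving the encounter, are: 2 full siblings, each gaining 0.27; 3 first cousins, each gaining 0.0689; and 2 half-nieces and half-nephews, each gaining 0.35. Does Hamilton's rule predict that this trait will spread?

Yes

Hamilton's rule: the trait is favored when the sum of r·B over every recipient exceeds the actor's cost C.
r to a full sibling = 0.5 (full sibs share both parents — two paths of length 2: r = 2·(1/2)^2 = 1/2).
r to a first cousin = 1/8 (first cousins share one grandparent pair — two paths of length 4: r = 2·(1/2)^4 = 1/8).
r to a half-niece or half-nephew = 0.125 (half-aunt/uncle↔niece/nephew: one path of length 3: r = (1/2)^3 = 1/8).
Summing one r·B term per recipient: 2·0.5·0.27 + 3·0.125·0.0689 + 2·0.125·0.35 = 0.3833375.
0.3833375 > 0.17: the indirect benefit exceeds the cost.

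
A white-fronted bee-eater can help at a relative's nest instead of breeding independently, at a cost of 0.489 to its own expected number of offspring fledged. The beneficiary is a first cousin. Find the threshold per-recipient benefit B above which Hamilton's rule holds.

3.912

r to a first cousin = 1/8 (first cousins share one grandparent pair — two paths of length 4: r = 2·(1/2)^4 = 1/8).
Hamilton's rule with n recipients of equal r: n·r·B > C, so B > C/(n·r) = 0.489/(1·0.125) = 3.912.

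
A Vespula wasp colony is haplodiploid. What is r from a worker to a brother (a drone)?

0.25

Her haploid brother carries none of their father's genes and a random half of their mother's genome; that half matches the maternal half of her own genome with probability 1/2: r = 1/2 · 1/2 = 1/4.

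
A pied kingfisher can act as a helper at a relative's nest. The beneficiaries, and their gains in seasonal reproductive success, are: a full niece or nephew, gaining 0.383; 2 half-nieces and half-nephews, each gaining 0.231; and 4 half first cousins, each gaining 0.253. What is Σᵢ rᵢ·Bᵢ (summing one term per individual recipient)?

r to a full niece or nephew = 0.25 (full aunt/uncle↔niece/nephew: two paths of length 3 through the shared grandparent pair: r = 2·(1/2)^3 = 1/4).
r to a half-niece or half-nephew = 1/8 (half-aunt/uncle↔niece/nephew: one path of length 3: r = (1/2)^3 = 1/8).
r to a half first cousin = 1/16 (half first cousins share one grandparent — one path of length 4: r = (1/2)^4 = 1/16).
Summing one r·B term per recipient: 1·0.25·0.383 + 2·0.125·0.231 + 4·0.0625·0.253 = 0.21675.

0.21675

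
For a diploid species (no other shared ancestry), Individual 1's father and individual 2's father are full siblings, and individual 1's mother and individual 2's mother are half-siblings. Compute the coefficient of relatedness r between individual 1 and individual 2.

0.1875

Relatedness sums over independent paths through distinct common ancestors.
Individual 1 and individual 2 are related in two ways: first cousins through their fathers (r = 1/8) and half first cousins through their mothers (r = 1/16).
r = 1/8 + 1/16 = 0.1875.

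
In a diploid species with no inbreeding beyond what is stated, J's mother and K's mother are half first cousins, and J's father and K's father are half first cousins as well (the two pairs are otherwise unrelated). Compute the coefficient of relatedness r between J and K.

0.03125

Wright's path rule: contributions from independent ancestry routes add.
J and K are related in two ways: half second cousins through their mothers (r = 1/64) and half second cousins through their fathers (r = 1/64).
r = 1/64 + 1/64 = 1/32 = 0.03125.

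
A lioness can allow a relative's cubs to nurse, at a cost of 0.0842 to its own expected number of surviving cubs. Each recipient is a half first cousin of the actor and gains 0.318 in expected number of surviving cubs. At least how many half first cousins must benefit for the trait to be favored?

5

r to a half first cousin = 0.0625 (half first cousins share one grandparent — one path of length 4: r = (1/2)^4 = 1/16).
Hamilton's rule: n·r·B > C  ⇒  n > C/(r·B) = 0.0842/(0.0625·0.318) = 4.236.
The smallest integer exceeding 4.236 is 5.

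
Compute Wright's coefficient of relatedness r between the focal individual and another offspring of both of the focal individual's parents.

Each parent–offspring link contributes a factor of 1/2, and independent paths through distinct common ancestors add.
Full sibs share both parents — two paths of length 2: r = 2·(1/2)^2 = 1/2.

0.5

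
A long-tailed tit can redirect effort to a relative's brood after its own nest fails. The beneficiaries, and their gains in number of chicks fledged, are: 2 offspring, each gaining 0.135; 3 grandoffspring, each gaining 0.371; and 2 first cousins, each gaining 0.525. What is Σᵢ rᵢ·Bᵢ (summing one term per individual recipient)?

0.5445

r to an offspring = 0.5 (one parent–offspring link: r = (1/2)^1 = 1/2).
r to a grandoffspring = 1/4 (two parent–offspring links: r = (1/2)^2 = 1/4).
r to a first cousin = 0.125 (first cousins share one grandparent pair — two paths of length 4: r = 2·(1/2)^4 = 1/8).
Summing one r·B term per recipient: 2·0.5·0.135 + 3·0.25·0.371 + 2·0.125·0.525 = 0.5445.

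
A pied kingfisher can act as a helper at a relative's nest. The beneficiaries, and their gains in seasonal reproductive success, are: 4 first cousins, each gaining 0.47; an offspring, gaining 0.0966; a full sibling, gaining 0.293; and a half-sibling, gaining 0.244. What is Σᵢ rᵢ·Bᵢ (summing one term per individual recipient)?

0.4908

r to a first cousin = 1/8 (first cousins share one grandparent pair — two paths of length 4: r = 2·(1/2)^4 = 1/8).
r to an offspring = 0.5 (one parent–offspring link: r = (1/2)^1 = 1/2).
r to a full sibling = 1/2 (full sibs share both parents — two paths of length 2: r = 2·(1/2)^2 = 1/2).
r to a half-sibling = 1/4 (half-sibs share one parent — one path of length 2: r = (1/2)^2 = 1/4).
Summing one r·B term per recipient: 4·0.125·0.47 + 1·0.5·0.0966 + 1·0.5·0.293 + 1·0.25·0.244 = 0.4908.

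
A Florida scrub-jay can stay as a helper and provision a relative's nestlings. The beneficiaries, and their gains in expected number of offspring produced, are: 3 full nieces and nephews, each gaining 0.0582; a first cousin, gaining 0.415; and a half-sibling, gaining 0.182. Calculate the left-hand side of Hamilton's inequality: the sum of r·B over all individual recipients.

r to a full niece or nephew = 1/4 (full aunt/uncle↔niece/nephew: two paths of length 3 through the shared grandparent pair: r = 2·(1/2)^3 = 1/4).
r to a first cousin = 1/8 (first cousins share one grandparent pair — two paths of length 4: r = 2·(1/2)^4 = 1/8).
r to a half-sibling = 1/4 (half-sibs share one parent — one path of length 2: r = (1/2)^2 = 1/4).
Summing one r·B term per recipient: 3·0.25·0.0582 + 1·0.125·0.415 + 1·0.25·0.182 = 0.141025.

0.141025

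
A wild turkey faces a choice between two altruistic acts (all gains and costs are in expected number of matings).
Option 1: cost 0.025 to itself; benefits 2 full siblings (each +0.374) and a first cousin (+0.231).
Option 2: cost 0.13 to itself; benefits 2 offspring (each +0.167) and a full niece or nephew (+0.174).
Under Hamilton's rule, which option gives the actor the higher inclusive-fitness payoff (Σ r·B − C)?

Option 1

Option 1: r to a full sibling = 0.5.
Option 1: r to a first cousin = 0.125.
Option 1: Σ r·B − C = (2·0.5·0.374 + 1·0.125·0.231) − 0.025 = 0.377875.
Option 2: r to an offspring = 0.5.
Option 2: r to a full niece or nephew = 0.25.
Option 2: Σ r·B − C = (2·0.5·0.167 + 1·0.25·0.174) − 0.13 = 0.0805.
Option 1 has the higher net inclusive-fitness payoff.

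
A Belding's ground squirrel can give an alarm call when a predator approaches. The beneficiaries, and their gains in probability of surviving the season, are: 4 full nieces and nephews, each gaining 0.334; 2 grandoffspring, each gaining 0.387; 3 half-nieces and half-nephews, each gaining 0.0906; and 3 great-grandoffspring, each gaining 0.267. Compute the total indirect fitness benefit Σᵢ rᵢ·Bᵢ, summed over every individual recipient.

r to a full niece or nephew = 0.25 (full aunt/uncle↔niece/nephew: two paths of length 3 through the shared grandparent pair: r = 2·(1/2)^3 = 1/4).
r to a grandoffspring = 1/4 (two parent–offspring links: r = (1/2)^2 = 1/4).
r to a half-niece or half-nephew = 0.125 (half-aunt/uncle↔niece/nephew: one path of length 3: r = (1/2)^3 = 1/8).
r to a great-grandoffspring = 0.125 (three parent–offspring links: r = (1/2)^3 = 1/8).
Summing one r·B term per recipient: 4·0.25·0.334 + 2·0.25·0.387 + 3·0.125·0.0906 + 3·0.125·0.267 = 0.6616.

0.6616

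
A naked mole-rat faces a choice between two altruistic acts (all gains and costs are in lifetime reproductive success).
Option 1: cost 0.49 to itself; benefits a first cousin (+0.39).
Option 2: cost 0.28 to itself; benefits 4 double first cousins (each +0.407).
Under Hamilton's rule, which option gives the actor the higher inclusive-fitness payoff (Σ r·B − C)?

Option 2

Option 1: r to a first cousin = 0.125.
Option 1: Σ r·B − C = (1·0.125·0.39) − 0.49 = -0.44125.
Option 2: r to a double first cousin = 0.25.
Option 2: Σ r·B − C = (4·0.25·0.407) − 0.28 = 0.127.
Option 2 has the higher net inclusive-fitness payoff.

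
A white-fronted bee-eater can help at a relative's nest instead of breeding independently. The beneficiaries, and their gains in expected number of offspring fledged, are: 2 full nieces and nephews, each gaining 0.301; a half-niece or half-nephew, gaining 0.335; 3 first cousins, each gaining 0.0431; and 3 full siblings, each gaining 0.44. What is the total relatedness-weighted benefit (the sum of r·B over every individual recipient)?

r to a full niece or nephew = 0.25 (full aunt/uncle↔niece/nephew: two paths of length 3 through the shared grandparent pair: r = 2·(1/2)^3 = 1/4).
r to a half-niece or half-nephew = 0.125 (half-aunt/uncle↔niece/nephew: one path of length 3: r = (1/2)^3 = 1/8).
r to a first cousin = 1/8 (first cousins share one grandparent pair — two paths of length 4: r = 2·(1/2)^4 = 1/8).
r to a full sibling = 1/2 (full sibs share both parents — two paths of length 2: r = 2·(1/2)^2 = 1/2).
Summing one r·B term per recipient: 2·0.25·0.301 + 1·0.125·0.335 + 3·0.125·0.0431 + 3·0.5·0.44 = 0.8685375.

0.8685375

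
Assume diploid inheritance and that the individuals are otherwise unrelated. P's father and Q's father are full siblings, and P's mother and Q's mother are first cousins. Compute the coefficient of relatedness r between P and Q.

With two independent routes of shared ancestry, r is the sum of the two contributions.
P and Q are related in two ways: first cousins through their fathers (r = 1/8) and second cousins through their mothers (r = 1/32).
r = 1/8 + 1/32 = 5/32 = 0.15625.

0.15625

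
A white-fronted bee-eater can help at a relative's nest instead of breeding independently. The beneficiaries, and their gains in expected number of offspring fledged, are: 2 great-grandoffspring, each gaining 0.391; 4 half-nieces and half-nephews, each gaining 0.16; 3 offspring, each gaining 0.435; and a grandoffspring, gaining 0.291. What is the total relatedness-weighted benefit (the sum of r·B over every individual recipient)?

0.903

r to a great-grandoffspring = 0.125 (three parent–offspring links: r = (1/2)^3 = 1/8).
r to a half-niece or half-nephew = 1/8 (half-aunt/uncle↔niece/nephew: one path of length 3: r = (1/2)^3 = 1/8).
r to an offspring = 0.5 (one parent–offspring link: r = (1/2)^1 = 1/2).
r to a grandoffspring = 0.25 (two parent–offspring links: r = (1/2)^2 = 1/4).
Summing one r·B term per recipient: 2·0.125·0.391 + 4·0.125·0.16 + 3·0.5·0.435 + 1·0.25·0.291 = 0.903.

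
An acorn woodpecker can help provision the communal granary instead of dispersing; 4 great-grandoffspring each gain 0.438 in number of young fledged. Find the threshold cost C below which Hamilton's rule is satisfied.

0.219

r to a great-grandoffspring = 1/8 (three parent–offspring links: r = (1/2)^3 = 1/8).
Hamilton's rule: n·r·B > C, so the trait is favored while C < n·r·B = 4·0.125·0.438 = 0.219.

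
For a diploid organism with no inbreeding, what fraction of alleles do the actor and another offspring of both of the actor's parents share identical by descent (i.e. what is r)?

0.5

Each parent–offspring link contributes a factor of 1/2, and independent paths through distinct common ancestors add.
Full sibs share both parents — two paths of length 2: r = 2·(1/2)^2 = 1/2.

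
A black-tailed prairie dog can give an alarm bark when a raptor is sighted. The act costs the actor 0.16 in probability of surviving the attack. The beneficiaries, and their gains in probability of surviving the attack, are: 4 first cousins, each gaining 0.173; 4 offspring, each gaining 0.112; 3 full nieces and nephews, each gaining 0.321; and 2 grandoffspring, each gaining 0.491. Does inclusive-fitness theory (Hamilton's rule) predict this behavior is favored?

Yes

Hamilton's rule: the trait is favored when the sum of r·B over every recipient exceeds the actor's cost C.
r to a first cousin = 1/8 (first cousins share one grandparent pair — two paths of length 4: r = 2·(1/2)^4 = 1/8).
r to an offspring = 1/2 (one parent–offspring link: r = (1/2)^1 = 1/2).
r to a full niece or nephew = 1/4 (full aunt/uncle↔niece/nephew: two paths of length 3 through the shared grandparent pair: r = 2·(1/2)^3 = 1/4).
r to a grandoffspring = 0.25 (two parent–offspring links: r = (1/2)^2 = 1/4).
Summing one r·B term per recipient: 4·0.125·0.173 + 4·0.5·0.112 + 3·0.25·0.321 + 2·0.25·0.491 = 0.79675.
0.79675 > 0.16: the indirect benefit exceeds the cost.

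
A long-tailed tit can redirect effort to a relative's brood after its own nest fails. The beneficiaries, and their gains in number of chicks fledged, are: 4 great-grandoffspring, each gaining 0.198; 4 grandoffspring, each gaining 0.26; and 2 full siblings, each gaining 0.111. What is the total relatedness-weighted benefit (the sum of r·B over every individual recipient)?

r to a great-grandoffspring = 1/8 (three parent–offspring links: r = (1/2)^3 = 1/8).
r to a grandoffspring = 1/4 (two parent–offspring links: r = (1/2)^2 = 1/4).
r to a full sibling = 1/2 (full sibs share both parents — two paths of length 2: r = 2·(1/2)^2 = 1/2).
Summing one r·B term per recipient: 4·0.125·0.198 + 4·0.25·0.26 + 2·0.5·0.111 = 0.47.

0.47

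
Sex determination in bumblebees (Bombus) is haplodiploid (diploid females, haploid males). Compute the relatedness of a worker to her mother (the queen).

One meiotic link between diploid queen and diploid daughter: r = 1/2.

0.5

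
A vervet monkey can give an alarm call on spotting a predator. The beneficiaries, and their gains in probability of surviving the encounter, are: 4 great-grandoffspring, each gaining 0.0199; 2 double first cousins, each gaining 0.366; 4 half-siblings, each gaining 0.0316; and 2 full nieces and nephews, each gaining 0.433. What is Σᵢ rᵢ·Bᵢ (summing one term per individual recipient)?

0.44105

r to a great-grandoffspring = 1/8 (three parent–offspring links: r = (1/2)^3 = 1/8).
r to a double first cousin = 1/4 (double first cousins share both grandparent pairs — four paths of length 4: r = 4·(1/2)^4 = 1/4).
r to a half-sibling = 0.25 (half-sibs share one parent — one path of length 2: r = (1/2)^2 = 1/4).
r to a full niece or nephew = 1/4 (full aunt/uncle↔niece/nephew: two paths of length 3 through the shared grandparent pair: r = 2·(1/2)^3 = 1/4).
Summing one r·B term per recipient: 4·0.125·0.0199 + 2·0.25·0.366 + 4·0.25·0.0316 + 2·0.25·0.433 = 0.44105.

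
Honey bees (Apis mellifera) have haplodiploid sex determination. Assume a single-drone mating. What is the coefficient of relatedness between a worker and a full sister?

0.75

Haplodiploid full sisters inherit their father's entire haploid genome identically (contributing 1/2) and on average half of their mother's contribution (1/2 · 1/2 = 1/4); r = 1/2 + 1/4 = 3/4.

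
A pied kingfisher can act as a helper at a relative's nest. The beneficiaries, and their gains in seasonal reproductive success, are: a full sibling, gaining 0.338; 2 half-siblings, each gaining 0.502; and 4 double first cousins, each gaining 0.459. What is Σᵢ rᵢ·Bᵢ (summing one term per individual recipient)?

r to a full sibling = 0.5 (full sibs share both parents — two paths of length 2: r = 2·(1/2)^2 = 1/2).
r to a half-sibling = 0.25 (half-sibs share one parent — one path of length 2: r = (1/2)^2 = 1/4).
r to a double first cousin = 1/4 (double first cousins share both grandparent pairs — four paths of length 4: r = 4·(1/2)^4 = 1/4).
Summing one r·B term per recipient: 1·0.5·0.338 + 2·0.25·0.502 + 4·0.25·0.459 = 0.879.

0.879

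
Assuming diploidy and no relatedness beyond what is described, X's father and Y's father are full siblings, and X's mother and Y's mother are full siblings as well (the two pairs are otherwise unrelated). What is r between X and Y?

With two independent routes of shared ancestry, r is the sum of the two contributions.
X and Y are related in two ways: first cousins through their fathers (r = 1/8) and first cousins through their mothers (r = 1/8) — i.e. double first cousins.
r = 1/8 + 1/8 = 0.25.

0.25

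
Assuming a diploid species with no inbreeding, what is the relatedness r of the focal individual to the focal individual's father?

Each parent–offspring link contributes a factor of 1/2, and independent paths through distinct common ancestors add.
One parent–offspring link: r = (1/2)^1 = 1/2.

0.5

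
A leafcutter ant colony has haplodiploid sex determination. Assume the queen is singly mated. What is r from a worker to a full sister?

Haplodiploid full sisters inherit their father's entire haploid genome identically (contributing 1/2) and on average half of their mother's contribution (1/2 · 1/2 = 1/4); r = 1/2 + 1/4 = 3/4.

0.75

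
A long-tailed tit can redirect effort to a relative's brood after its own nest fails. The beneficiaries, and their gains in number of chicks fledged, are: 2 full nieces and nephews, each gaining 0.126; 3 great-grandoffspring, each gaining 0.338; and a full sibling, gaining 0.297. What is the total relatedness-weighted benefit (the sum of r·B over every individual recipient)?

0.33825

r to a full niece or nephew = 0.25 (full aunt/uncle↔niece/nephew: two paths of length 3 through the shared grandparent pair: r = 2·(1/2)^3 = 1/4).
r to a great-grandoffspring = 1/8 (three parent–offspring links: r = (1/2)^3 = 1/8).
r to a full sibling = 0.5 (full sibs share both parents — two paths of length 2: r = 2·(1/2)^2 = 1/2).
Summing one r·B term per recipient: 2·0.25·0.126 + 3·0.125·0.338 + 1·0.5·0.297 = 0.33825.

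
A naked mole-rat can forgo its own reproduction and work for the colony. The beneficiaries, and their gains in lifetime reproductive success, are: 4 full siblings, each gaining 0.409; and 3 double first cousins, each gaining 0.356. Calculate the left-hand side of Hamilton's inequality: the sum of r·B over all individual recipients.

1.085

r to a full sibling = 1/2 (full sibs share both parents — two paths of length 2: r = 2·(1/2)^2 = 1/2).
r to a double first cousin = 0.25 (double first cousins share both grandparent pairs — four paths of length 4: r = 4·(1/2)^4 = 1/4).
Summing one r·B term per recipient: 4·0.5·0.409 + 3·0.25·0.356 = 1.085.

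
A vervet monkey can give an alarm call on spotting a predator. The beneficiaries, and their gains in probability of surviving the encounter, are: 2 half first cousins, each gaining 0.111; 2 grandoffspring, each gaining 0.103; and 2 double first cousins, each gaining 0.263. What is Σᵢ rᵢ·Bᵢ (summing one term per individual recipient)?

0.196875

r to a half first cousin = 0.0625 (half first cousins share one grandparent — one path of length 4: r = (1/2)^4 = 1/16).
r to a grandoffspring = 0.25 (two parent–offspring links: r = (1/2)^2 = 1/4).
r to a double first cousin = 1/4 (double first cousins share both grandparent pairs — four paths of length 4: r = 4·(1/2)^4 = 1/4).
Summing one r·B term per recipient: 2·0.0625·0.111 + 2·0.25·0.103 + 2·0.25·0.263 = 0.196875.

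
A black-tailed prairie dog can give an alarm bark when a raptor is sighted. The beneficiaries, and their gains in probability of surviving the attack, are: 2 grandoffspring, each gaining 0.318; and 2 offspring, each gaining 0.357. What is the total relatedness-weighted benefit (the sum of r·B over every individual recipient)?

r to a grandoffspring = 0.25 (two parent–offspring links: r = (1/2)^2 = 1/4).
r to an offspring = 1/2 (one parent–offspring link: r = (1/2)^1 = 1/2).
Summing one r·B term per recipient: 2·0.25·0.318 + 2·0.5·0.357 = 0.516.

0.516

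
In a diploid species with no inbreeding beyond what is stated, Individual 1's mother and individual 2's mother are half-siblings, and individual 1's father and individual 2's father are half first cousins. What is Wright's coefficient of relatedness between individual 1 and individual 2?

0.078125

Independent pedigree routes through distinct common ancestors add.
Individual 1 and individual 2 are related in two ways: half first cousins through their mothers (r = 1/16) and half second cousins through their fathers (r = 1/64).
r = 1/16 + 1/64 = 0.078125.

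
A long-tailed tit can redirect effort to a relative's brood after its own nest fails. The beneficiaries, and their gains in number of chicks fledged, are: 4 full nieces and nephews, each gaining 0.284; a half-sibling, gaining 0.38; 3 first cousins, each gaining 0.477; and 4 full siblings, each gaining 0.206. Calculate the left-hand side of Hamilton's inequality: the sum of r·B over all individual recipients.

0.969875

r to a full niece or nephew = 0.25 (full aunt/uncle↔niece/nephew: two paths of length 3 through the shared grandparent pair: r = 2·(1/2)^3 = 1/4).
r to a half-sibling = 1/4 (half-sibs share one parent — one path of length 2: r = (1/2)^2 = 1/4).
r to a first cousin = 1/8 (first cousins share one grandparent pair — two paths of length 4: r = 2·(1/2)^4 = 1/8).
r to a full sibling = 0.5 (full sibs share both parents — two paths of length 2: r = 2·(1/2)^2 = 1/2).
Summing one r·B term per recipient: 4·0.25·0.284 + 1·0.25·0.38 + 3·0.125·0.477 + 4·0.5·0.206 = 0.969875.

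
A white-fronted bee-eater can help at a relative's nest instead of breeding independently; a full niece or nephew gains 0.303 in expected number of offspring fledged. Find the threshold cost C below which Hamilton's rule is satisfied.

r to a full niece or nephew = 0.25 (full aunt/uncle↔niece/nephew: two paths of length 3 through the shared grandparent pair: r = 2·(1/2)^3 = 1/4).
Hamilton's rule: n·r·B > C, so the trait is favored while C < n·r·B = 1·0.25·0.303 = 0.07575.

0.07575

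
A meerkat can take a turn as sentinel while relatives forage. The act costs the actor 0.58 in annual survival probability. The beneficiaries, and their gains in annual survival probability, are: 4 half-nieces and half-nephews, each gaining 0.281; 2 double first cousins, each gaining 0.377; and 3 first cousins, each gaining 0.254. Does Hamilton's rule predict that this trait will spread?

No

Hamilton's rule: the trait is favored when the sum of r·B over every recipient exceeds the actor's cost C.
r to a half-niece or half-nephew = 1/8 (half-aunt/uncle↔niece/nephew: one path of length 3: r = (1/2)^3 = 1/8).
r to a double first cousin = 1/4 (double first cousins share both grandparent pairs — four paths of length 4: r = 4·(1/2)^4 = 1/4).
r to a first cousin = 0.125 (first cousins share one grandparent pair — two paths of length 4: r = 2·(1/2)^4 = 1/8).
Summing one r·B term per recipient: 4·0.125·0.281 + 2·0.25·0.377 + 3·0.125·0.254 = 0.42425.
0.42425 < 0.58: the indirect benefit is less than the cost.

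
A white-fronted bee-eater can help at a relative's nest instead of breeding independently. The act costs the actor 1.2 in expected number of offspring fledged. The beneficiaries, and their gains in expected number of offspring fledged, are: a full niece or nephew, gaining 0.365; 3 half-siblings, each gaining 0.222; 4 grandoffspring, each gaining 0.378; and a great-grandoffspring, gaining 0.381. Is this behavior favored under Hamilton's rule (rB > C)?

Hamilton's rule: the trait is favored when the sum of r·B over every recipient exceeds the actor's cost C.
r to a full niece or nephew = 0.25 (full aunt/uncle↔niece/nephew: two paths of length 3 through the shared grandparent pair: r = 2·(1/2)^3 = 1/4).
r to a half-sibling = 1/4 (half-sibs share one parent — one path of length 2: r = (1/2)^2 = 1/4).
r to a grandoffspring = 1/4 (two parent–offspring links: r = (1/2)^2 = 1/4).
r to a great-grandoffspring = 1/8 (three parent–offspring links: r = (1/2)^3 = 1/8).
Summing one r·B term per recipient: 1·0.25·0.365 + 3·0.25·0.222 + 4·0.25·0.378 + 1·0.125·0.381 = 0.683375.
0.683375 < 1.2: the indirect benefit is less than the cost.

No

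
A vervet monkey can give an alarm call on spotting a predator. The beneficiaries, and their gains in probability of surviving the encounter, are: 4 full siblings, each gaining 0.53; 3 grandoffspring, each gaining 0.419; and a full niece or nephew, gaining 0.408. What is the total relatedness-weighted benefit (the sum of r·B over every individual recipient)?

1.47625

r to a full sibling = 0.5 (full sibs share both parents — two paths of length 2: r = 2·(1/2)^2 = 1/2).
r to a grandoffspring = 1/4 (two parent–offspring links: r = (1/2)^2 = 1/4).
r to a full niece or nephew = 0.25 (full aunt/uncle↔niece/nephew: two paths of length 3 through the shared grandparent pair: r = 2·(1/2)^3 = 1/4).
Summing one r·B term per recipient: 4·0.5·0.53 + 3·0.25·0.419 + 1·0.25·0.408 = 1.47625.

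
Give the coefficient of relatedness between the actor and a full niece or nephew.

Each parent–offspring link contributes a factor of 1/2, and independent paths through distinct common ancestors add.
Full aunt/uncle↔niece/nephew: two paths of length 3 through the shared grandparent pair: r = 2·(1/2)^3 = 1/4.

0.25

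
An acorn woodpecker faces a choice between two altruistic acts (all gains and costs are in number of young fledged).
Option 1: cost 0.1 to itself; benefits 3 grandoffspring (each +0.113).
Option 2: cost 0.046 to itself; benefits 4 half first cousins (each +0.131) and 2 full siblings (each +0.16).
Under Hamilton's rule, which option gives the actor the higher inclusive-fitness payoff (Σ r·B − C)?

Option 2

Option 1: r to a grandoffspring = 0.25.
Option 1: Σ r·B − C = (3·0.25·0.113) − 0.1 = -0.01525.
Option 2: r to a half first cousin = 0.0625.
Option 2: r to a full sibling = 0.5.
Option 2: Σ r·B − C = (4·0.0625·0.131 + 2·0.5·0.16) − 0.046 = 0.14675.
Option 2 has the higher net inclusive-fitness payoff.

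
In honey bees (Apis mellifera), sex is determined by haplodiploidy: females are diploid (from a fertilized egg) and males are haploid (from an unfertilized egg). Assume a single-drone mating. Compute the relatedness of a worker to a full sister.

0.75

Haplodiploid full sisters inherit their father's entire haploid genome identically (contributing 1/2) and on average half of their mother's contribution (1/2 · 1/2 = 1/4); r = 1/2 + 1/4 = 3/4.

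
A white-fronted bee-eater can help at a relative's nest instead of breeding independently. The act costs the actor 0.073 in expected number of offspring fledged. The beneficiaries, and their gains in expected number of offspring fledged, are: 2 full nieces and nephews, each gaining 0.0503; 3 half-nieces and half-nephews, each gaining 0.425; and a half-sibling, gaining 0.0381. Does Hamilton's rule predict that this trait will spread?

Yes

Hamilton's rule: the trait is favored when the sum of r·B over every recipient exceeds the actor's cost C.
r to a full niece or nephew = 0.25 (full aunt/uncle↔niece/nephew: two paths of length 3 through the shared grandparent pair: r = 2·(1/2)^3 = 1/4).
r to a half-niece or half-nephew = 1/8 (half-aunt/uncle↔niece/nephew: one path of length 3: r = (1/2)^3 = 1/8).
r to a half-sibling = 0.25 (half-sibs share one parent — one path of length 2: r = (1/2)^2 = 1/4).
Summing one r·B term per recipient: 2·0.25·0.0503 + 3·0.125·0.425 + 1·0.25·0.0381 = 0.19405.
0.19405 > 0.073: the indirect benefit exceeds the cost.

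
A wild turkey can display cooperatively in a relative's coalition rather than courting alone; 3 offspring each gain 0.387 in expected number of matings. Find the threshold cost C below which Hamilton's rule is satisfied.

0.5805

r to an offspring = 0.5 (one parent–offspring link: r = (1/2)^1 = 1/2).
Hamilton's rule: n·r·B > C, so the trait is favored while C < n·r·B = 3·0.5·0.387 = 0.5805.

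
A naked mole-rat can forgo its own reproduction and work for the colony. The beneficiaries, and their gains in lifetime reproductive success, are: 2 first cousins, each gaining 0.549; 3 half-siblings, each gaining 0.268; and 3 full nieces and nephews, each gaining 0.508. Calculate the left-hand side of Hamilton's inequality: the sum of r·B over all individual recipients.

r to a first cousin = 0.125 (first cousins share one grandparent pair — two paths of length 4: r = 2·(1/2)^4 = 1/8).
r to a half-sibling = 0.25 (half-sibs share one parent — one path of length 2: r = (1/2)^2 = 1/4).
r to a full niece or nephew = 1/4 (full aunt/uncle↔niece/nephew: two paths of length 3 through the shared grandparent pair: r = 2·(1/2)^3 = 1/4).
Summing one r·B term per recipient: 2·0.125·0.549 + 3·0.25·0.268 + 3·0.25·0.508 = 0.71925.

0.71925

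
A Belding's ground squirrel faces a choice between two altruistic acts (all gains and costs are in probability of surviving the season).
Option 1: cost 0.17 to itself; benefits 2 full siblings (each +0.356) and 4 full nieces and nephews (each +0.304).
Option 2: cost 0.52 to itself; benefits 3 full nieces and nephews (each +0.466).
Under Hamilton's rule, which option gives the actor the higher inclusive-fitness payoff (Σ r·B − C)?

Option 1: r to a full sibling = 0.5.
Option 1: r to a full niece or nephew = 0.25.
Option 1: Σ r·B − C = (2·0.5·0.356 + 4·0.25·0.304) − 0.17 = 0.49.
Option 2: r to a full niece or nephew = 0.25.
Option 2: Σ r·B − C = (3·0.25·0.466) − 0.52 = -0.1705.
Option 1 has the higher net inclusive-fitness payoff.

Option 1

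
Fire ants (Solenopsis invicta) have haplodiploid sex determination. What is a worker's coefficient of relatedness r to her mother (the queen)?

One meiotic link between diploid queen and diploid daughter: r = 1/2.

0.5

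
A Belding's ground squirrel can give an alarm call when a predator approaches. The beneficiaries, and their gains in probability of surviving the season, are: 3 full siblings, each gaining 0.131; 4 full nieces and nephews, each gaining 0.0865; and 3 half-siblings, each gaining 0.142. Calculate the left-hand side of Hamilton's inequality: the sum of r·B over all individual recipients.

0.3895

r to a full sibling = 0.5 (full sibs share both parents — two paths of length 2: r = 2·(1/2)^2 = 1/2).
r to a full niece or nephew = 1/4 (full aunt/uncle↔niece/nephew: two paths of length 3 through the shared grandparent pair: r = 2·(1/2)^3 = 1/4).
r to a half-sibling = 1/4 (half-sibs share one parent — one path of length 2: r = (1/2)^2 = 1/4).
Summing one r·B term per recipient: 3·0.5·0.131 + 4·0.25·0.0865 + 3·0.25·0.142 = 0.3895.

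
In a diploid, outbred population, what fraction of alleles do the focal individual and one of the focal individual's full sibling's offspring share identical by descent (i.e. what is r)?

Each parent–offspring link contributes a factor of 1/2, and independent paths through distinct common ancestors add.
Full aunt/uncle↔niece/nephew: two paths of length 3 through the shared grandparent pair: r = 2·(1/2)^3 = 1/4.

0.25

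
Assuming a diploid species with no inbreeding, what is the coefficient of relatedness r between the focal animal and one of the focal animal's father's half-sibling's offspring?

Each parent–offspring link contributes a factor of 1/2, and independent paths through distinct common ancestors add.
Half first cousins share one grandparent — one path of length 4: r = (1/2)^4 = 1/16.

0.0625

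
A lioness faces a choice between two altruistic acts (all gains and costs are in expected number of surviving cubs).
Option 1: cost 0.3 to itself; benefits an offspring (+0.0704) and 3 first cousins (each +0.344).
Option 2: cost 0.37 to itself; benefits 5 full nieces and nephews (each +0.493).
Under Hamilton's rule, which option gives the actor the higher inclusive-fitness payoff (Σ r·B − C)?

Option 2

Option 1: r to an offspring = 0.5.
Option 1: r to a first cousin = 0.125.
Option 1: Σ r·B − C = (1·0.5·0.0704 + 3·0.125·0.344) − 0.3 = -0.1358.
Option 2: r to a full niece or nephew = 0.25.
Option 2: Σ r·B − C = (5·0.25·0.493) − 0.37 = 0.24625.
Option 2 has the higher net inclusive-fitness payoff.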